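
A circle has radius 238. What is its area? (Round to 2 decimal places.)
Area = pi * r²
Area = pi * 238²
Area = pi * 56644
Area = 177952.37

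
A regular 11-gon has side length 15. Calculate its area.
For a regular 11-gon with side length s = 15:
Apothem a = s / (2*tan(pi/11)) = 15 / (2*tan(pi/11)) ≈ 25.5427
Perimeter P = 11 * 15 = 165
Area = (1/2) * P * a = (1/2) * 165 * 25.5427 = 2107.27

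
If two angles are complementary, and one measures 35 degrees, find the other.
Complementary angles sum to 90 degrees.
Other angle = 90 - 35
Other angle = 55 degrees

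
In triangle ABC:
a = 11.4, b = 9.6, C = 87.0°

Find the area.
Using A = ½ab·sin(C):
A = ½·11.4·9.6·sin(87.0°) = ½·109.44·0.998630 = 54.65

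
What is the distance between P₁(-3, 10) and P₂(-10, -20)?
Using the distance formula: d = sqrt((x₂-x₁)² + (y₂-y₁)²)
dx = (-10) - (-3) = -7
dy = (-20) - 10 = -30
d = sqrt((-7)² + (-30)²) = sqrt(49 + 900) = sqrt(949) = 30.81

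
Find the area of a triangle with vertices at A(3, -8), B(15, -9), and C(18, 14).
Using the coordinate formula: Area = (1/2)|x₁(y₂-y₃) + x₂(y₃-y₁) + x₃(y₁-y₂)|
Area = (1/2)|3((-9)-14) + 15(14-(-8)) + 18((-8)-(-9))|
Area = (1/2)|3*(-23) + 15*22 + 18*1|
Area = (1/2)|(-69) + 330 + 18|
Area = (1/2)*279 = 139.50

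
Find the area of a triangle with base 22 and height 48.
Area = (1/2) * base * height
Area = (1/2) * 22 * 48
Area = 528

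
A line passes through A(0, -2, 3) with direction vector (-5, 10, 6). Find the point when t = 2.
P(2) = (0 + (-5)(2), -2 + 10(2), 3 + 6(2)) = (-10, 18, 15)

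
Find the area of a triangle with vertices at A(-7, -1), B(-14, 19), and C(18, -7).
Using the coordinate formula: Area = (1/2)|x₁(y₂-y₃) + x₂(y₃-y₁) + x₃(y₁-y₂)|
Area = (1/2)|(-7)(19-(-7)) + (-14)((-7)-(-1)) + 18((-1)-19)|
Area = (1/2)|(-7)*26 + (-14)*(-6) + 18*(-20)|
Area = (1/2)|(-182) + 84 + (-360)|
Area = (1/2)*458 = 229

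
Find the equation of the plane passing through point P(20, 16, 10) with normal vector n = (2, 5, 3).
d = n·P = (2)(20) + (5)(16) + (3)(10) = 150
Plane: 2x + 5y + 3z = 150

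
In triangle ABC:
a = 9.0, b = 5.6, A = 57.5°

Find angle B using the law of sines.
sin(B)/b = sin(A)/a
sin(B) = b·sin(A)/a = 5.6·sin(57.5°)/9.0 = 0.524777
B = arcsin(0.524777) = 31.65°  (b ≤ a, so B ≤ A and the acute solution is unique)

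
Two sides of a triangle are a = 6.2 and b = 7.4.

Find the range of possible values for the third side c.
By the triangle inequality: |a - b| < c < a + b
|6.2 - 7.4| < c < 6.2 + 7.4
1.2 < c < 13.6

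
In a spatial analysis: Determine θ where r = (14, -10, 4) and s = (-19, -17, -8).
r·s = -128, |r|² = 312, |s|² = 714
cos θ = -128/√222768 ≈ -0.2712
θ ≈ 105.7°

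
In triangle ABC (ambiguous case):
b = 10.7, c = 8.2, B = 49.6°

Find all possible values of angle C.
sin(C)/c = sin(B)/b  →  sin(C) = c·sin(B)/b = 8.2·sin(49.6°)/10.7 = 0.583609
C₁ = arcsin(0.583609) = 35.7°,  C₂ = 180° - C₁ = 144.3°
Check C₂: A = 180° - 49.6° - 144.3° = -13.9° ≤ 0, rejected
C = 35.7° (one solution)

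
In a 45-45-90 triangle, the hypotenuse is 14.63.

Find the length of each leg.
In a 45-45-90 triangle, hypotenuse = leg·√2  →  leg = hypotenuse/√2
leg = 14.63/√2 = 10.34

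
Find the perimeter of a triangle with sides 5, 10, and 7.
Perimeter = sum of all sides
Perimeter = 5 + 10 + 7
Perimeter = 22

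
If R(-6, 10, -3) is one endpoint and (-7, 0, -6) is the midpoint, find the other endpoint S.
S = (2×(-7) - (-6), 2×0 - 10, 2×(-6) - (-3)) = (-8, -10, -9)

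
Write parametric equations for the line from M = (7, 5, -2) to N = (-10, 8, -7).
Direction vector d = N - M = (-17, 3, -5)
x = 7 - 17t, y = 5 + 3t, z = -2 - 5t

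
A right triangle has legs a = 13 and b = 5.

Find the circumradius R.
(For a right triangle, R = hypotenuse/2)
Hypotenuse c = √(13² + 5²) = √194 = 13.9284
R = c/2 = 6.964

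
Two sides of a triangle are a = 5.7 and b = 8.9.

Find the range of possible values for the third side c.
By the triangle inequality: |a - b| < c < a + b
|5.7 - 8.9| < c < 5.7 + 8.9
3.2 < c < 14.6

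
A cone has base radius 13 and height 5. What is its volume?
Volume = (1/3) * pi * r² * h
Volume = (1/3) * pi * 13² * 5
Volume = (1/3) * pi * 169 * 5
Volume = (1/3) * pi * 845
Volume = 884.88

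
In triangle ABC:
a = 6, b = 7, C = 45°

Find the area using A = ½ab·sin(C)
A = ½·6·7·sin(45°) = ½·42·0.707107 = 14.85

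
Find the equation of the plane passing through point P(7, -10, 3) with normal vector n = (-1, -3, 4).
d = n·P = (-1)(7) + (-3)(-10) + (4)(3) = 35
Plane: -x - 3y + 4z = 35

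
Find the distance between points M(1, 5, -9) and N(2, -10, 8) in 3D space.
d = √[(1)² + (-15)² + (17)²] = √515 = 22.69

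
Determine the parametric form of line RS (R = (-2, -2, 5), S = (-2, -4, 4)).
Direction vector d = S - R = (0, -2, -1)
x = -2, y = -2 - 2t, z = 5 - t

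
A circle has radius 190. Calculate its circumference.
Circumference = 2 * pi * r
Circumference = 2 * pi * 190
Circumference = 1193.81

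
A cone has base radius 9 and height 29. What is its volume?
Volume = (1/3) * pi * r² * h
Volume = (1/3) * pi * 9² * 29
Volume = (1/3) * pi * 81 * 29
Volume = (1/3) * pi * 2349
Volume = 2459.87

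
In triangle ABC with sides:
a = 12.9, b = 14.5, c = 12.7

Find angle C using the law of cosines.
cos(C) = (a² + b² - c²)/(2ab)
cos(C) = (12.9² + 14.5² - 12.7²)/(2·12.9·14.5) = 215.37/374.1 = 0.575702
C = arccos(0.575702) = 54.85°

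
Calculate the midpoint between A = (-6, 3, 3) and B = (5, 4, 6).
Midpoint = ((-6+5)/2, (3+4)/2, (3+6)/2) = (-0.5, 3.5, 4.5)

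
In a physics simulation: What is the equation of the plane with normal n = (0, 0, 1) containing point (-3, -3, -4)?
d = n·P = (0)(-3) + (0)(-3) + (1)(-4) = -4
Plane: z = -4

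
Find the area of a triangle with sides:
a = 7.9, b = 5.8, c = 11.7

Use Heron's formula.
s = (a+b+c)/2 = (7.9+5.8+11.7)/2 = 12.7
A = √(s(s-a)(s-b)(s-c)) = √(12.7·4.8·6.9·1)
A = √420.624 = 20.51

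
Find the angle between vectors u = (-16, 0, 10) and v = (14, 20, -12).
u·v = -344, |u|² = 356, |v|² = 740
cos θ = -344/√263440 ≈ -0.6702
θ ≈ 132.1°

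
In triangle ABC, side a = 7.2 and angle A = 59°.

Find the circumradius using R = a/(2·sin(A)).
R = a/(2·sin(A)) = 7.2/(2·sin(59°))
R = 7.2/(2·0.857167) = 7.2/1.714335 = 4.2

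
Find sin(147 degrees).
sin(147 degrees) = 0.5446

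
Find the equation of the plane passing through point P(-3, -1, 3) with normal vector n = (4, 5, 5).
d = n·P = (4)(-3) + (5)(-1) + (5)(3) = -2
Plane: 4x + 5y + 5z = -2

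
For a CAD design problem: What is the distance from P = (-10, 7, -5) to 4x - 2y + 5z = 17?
d = |4(-10) + (-2)(7) + 5(-5) - (17)| / √(4² + (-2)² + 5²) = 96/√45 = 14.31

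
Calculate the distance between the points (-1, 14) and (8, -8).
Using the distance formula: d = sqrt((x₂-x₁)² + (y₂-y₁)²)
dx = 8 - (-1) = 9
dy = (-8) - 14 = -22
d = sqrt(9² + (-22)²) = sqrt(81 + 484) = sqrt(565) = 23.77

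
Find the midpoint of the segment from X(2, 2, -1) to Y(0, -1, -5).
Midpoint = ((2+0)/2, (2-1)/2, (-1-5)/2) = (1, 0.5, -3)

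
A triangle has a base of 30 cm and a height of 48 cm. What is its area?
Area = (1/2) * base * height
Area = (1/2) * 30 * 48
Area = 720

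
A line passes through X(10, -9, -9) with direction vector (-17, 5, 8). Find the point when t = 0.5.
P(0.5) = (10 + (-17)(0.5), -9 + 5(0.5), -9 + 8(0.5)) = (1.5, -6.5, -5)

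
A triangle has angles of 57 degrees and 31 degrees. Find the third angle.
Sum of angles in a triangle = 180 degrees
Third angle = 180 - 57 - 31
Third angle = 92 degrees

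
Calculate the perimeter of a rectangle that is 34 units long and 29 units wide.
Perimeter = 2 * (length + width)
Perimeter = 2 * (34 + 29)
Perimeter = 2 * 63
Perimeter = 126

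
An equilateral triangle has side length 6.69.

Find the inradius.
For an equilateral triangle, r = s/(2√3) where s is the side.
r = 6.69/(2√3) = 6.69/3.464102 = 1.931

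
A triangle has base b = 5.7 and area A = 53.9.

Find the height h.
A = ½bh  →  h = 2A/b
h = 2·53.9/5.7 = 18.91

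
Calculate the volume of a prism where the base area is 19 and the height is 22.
Volume = base area * height
Volume = 19 * 22
Volume = 418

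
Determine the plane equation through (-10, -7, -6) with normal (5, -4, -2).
d = n·P = (5)(-10) + (-4)(-7) + (-2)(-6) = -10
Plane: 5x - 4y - 2z = -10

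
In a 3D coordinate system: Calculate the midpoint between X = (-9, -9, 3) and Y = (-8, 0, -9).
Midpoint = ((-9-8)/2, (-9+0)/2, (3-9)/2) = (-8.5, -4.5, -3)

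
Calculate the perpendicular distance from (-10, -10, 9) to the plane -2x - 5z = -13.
d = |(-2)(-10) + 0(-10) + (-5)(9) - (-13)| / √((-2)² + 0² + (-5)²) = 12/√29 = 2.228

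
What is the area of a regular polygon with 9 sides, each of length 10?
For a regular 9-gon with side length s = 10:
Apothem a = s / (2*tan(pi/9)) = 10 / (2*tan(pi/9)) ≈ 13.7374
Perimeter P = 9 * 10 = 90
Area = (1/2) * P * a = (1/2) * 90 * 13.7374 = 618.18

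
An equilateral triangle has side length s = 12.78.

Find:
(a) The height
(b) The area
(a) Height h = s·√3/2 = 12.78·√3/2 = 11.07
(b) Area = (√3/4)·s² = (√3/4)·12.78² = (√3/4)·163.328 = 70.72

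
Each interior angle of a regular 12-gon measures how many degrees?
Interior angle of a regular n-gon = (n-2)*180/n
Interior angle = (12-2)*180/12
Interior angle = 10*180/12
Interior angle = 1800/12
Interior angle = 150 degrees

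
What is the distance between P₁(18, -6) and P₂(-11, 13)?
Using the distance formula: d = sqrt((x₂-x₁)² + (y₂-y₁)²)
dx = (-11) - 18 = -29
dy = 13 - (-6) = 19
d = sqrt((-29)² + 19²) = sqrt(841 + 361) = sqrt(1202) = 34.67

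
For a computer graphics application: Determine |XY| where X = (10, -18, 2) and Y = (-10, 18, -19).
d = √[(-20)² + (36)² + (-21)²] = √2137 = 46.23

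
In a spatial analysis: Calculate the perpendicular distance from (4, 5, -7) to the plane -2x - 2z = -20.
d = |(-2)(4) + 0(5) + (-2)(-7) - (-20)| / √((-2)² + 0² + (-2)²) = 26/√8 = 9.192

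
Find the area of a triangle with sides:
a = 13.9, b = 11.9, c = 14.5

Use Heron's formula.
s = (a+b+c)/2 = (13.9+11.9+14.5)/2 = 20.15
A = √(s(s-a)(s-b)(s-c)) = √(20.15·6.25·8.25·5.65)
A = √5870.26 = 76.62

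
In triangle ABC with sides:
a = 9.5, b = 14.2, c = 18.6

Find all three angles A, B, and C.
By the law of cosines:
cos(A) = (b² + c² - a²)/(2bc) = 0.865800  →  A = 30.03°
cos(B) = (a² + c² - b²)/(2ac) = 0.663752  →  B = 48.41°
cos(C) = (a² + b² - c²)/(2ab) = -0.200408  →  C = 101.6°
Check: A + B + C = 180.0° ✓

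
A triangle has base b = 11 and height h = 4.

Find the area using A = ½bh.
A = ½·11·4 = 22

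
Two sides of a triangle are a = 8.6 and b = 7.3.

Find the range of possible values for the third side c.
By the triangle inequality: |a - b| < c < a + b
|8.6 - 7.3| < c < 8.6 + 7.3
1.3 < c < 15.9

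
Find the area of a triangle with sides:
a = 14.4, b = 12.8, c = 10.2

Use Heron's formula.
s = (a+b+c)/2 = (14.4+12.8+10.2)/2 = 18.7
A = √(s(s-a)(s-b)(s-c)) = √(18.7·4.3·5.9·8.5)
A = √4032.56 = 63.5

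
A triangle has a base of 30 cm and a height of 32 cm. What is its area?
Area = (1/2) * base * height
Area = (1/2) * 30 * 32
Area = 480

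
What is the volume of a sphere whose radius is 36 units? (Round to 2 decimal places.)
Volume = (4/3) * pi * r³
Volume = (4/3) * pi * 36³
Volume = (4/3) * pi * 46656
Volume = 195432.20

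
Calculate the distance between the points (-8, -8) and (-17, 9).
Using the distance formula: d = sqrt((x₂-x₁)² + (y₂-y₁)²)
dx = (-17) - (-8) = -9
dy = 9 - (-8) = 17
d = sqrt((-9)² + 17²) = sqrt(81 + 289) = sqrt(370) = 19.24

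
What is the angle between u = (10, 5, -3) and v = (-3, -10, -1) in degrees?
u·v = -77, |u|² = 134, |v|² = 110
cos θ = -77/√14740 ≈ -0.6342
θ ≈ 129.4°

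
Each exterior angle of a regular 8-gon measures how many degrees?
Exterior angle of a regular n-gon = 360/n
Exterior angle = 360/8
Exterior angle = 45 degrees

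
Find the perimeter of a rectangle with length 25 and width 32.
Perimeter = 2 * (length + width)
Perimeter = 2 * (25 + 32)
Perimeter = 2 * 57
Perimeter = 114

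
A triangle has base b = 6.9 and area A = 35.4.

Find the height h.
A = ½bh  →  h = 2A/b
h = 2·35.4/6.9 = 10.26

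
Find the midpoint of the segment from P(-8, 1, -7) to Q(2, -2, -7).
Midpoint = ((-8+2)/2, (1-2)/2, (-7-7)/2) = (-3, -0.5, -7)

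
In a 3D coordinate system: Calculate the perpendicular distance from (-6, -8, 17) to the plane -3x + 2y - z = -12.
d = |(-3)(-6) + 2(-8) + (-1)(17) - (-12)| / √((-3)² + 2² + (-1)²) = 3/√14 = 0.8018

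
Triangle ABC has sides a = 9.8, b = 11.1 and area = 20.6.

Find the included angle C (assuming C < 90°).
Area = ½ab·sin(C)  →  sin(C) = 2·Area/(ab)
sin(C) = 2·20.6/(9.8·11.1) = 0.378746
C = arcsin(0.378746) = 22.26°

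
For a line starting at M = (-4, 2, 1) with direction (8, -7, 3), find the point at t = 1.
P(1) = (-4 + 8(1), 2 + (-7)(1), 1 + 3(1)) = (4, -5, 4)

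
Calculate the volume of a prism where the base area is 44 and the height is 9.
Volume = base area * height
Volume = 44 * 9
Volume = 396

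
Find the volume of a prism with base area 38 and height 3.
Volume = base area * height
Volume = 38 * 3
Volume = 114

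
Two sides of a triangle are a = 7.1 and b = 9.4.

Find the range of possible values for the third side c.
By the triangle inequality: |a - b| < c < a + b
|7.1 - 9.4| < c < 7.1 + 9.4
2.3 < c < 16.5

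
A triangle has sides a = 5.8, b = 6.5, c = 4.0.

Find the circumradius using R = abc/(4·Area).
s = (a+b+c)/2 = 8.15
Area = √(s(s-a)(s-b)(s-c)) = √(8.15·2.35·1.65·4.15) = 11.4519
R = abc/(4·Area) = (5.8·6.5·4.0)/(4·11.4519) = 150.8/45.8076 = 3.292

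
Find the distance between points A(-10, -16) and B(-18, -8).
Using the distance formula: d = sqrt((x₂-x₁)² + (y₂-y₁)²)
dx = (-18) - (-10) = -8
dy = (-8) - (-16) = 8
d = sqrt((-8)² + 8²) = sqrt(64 + 64) = sqrt(128) = 11.31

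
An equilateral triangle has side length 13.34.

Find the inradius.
For an equilateral triangle, r = s/(2√3) where s is the side.
r = 13.34/(2√3) = 13.34/3.464102 = 3.851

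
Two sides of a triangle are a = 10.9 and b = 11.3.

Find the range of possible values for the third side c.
By the triangle inequality: |a - b| < c < a + b
|10.9 - 11.3| < c < 10.9 + 11.3
0.4 < c < 22.2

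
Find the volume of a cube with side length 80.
Volume = s³
Volume = 80³
Volume = 512000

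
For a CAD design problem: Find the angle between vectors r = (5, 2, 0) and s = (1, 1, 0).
r·s = 7, |r|² = 29, |s|² = 2
cos θ = 7/√58 ≈ 0.9191
θ ≈ 23.2°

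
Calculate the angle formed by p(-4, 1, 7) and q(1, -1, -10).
p·q = -75, |p|² = 66, |q|² = 102
cos θ = -75/√6732 ≈ -0.9141
θ ≈ 156.1°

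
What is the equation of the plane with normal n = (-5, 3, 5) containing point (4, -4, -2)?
d = n·P = (-5)(4) + (3)(-4) + (5)(-2) = -42
Plane: -5x + 3y + 5z = -42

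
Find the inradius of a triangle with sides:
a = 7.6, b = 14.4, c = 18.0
s = (a+b+c)/2 = (7.6+14.4+18.0)/2 = 20
Area = √(s(s-a)(s-b)(s-c)) = √(20·12.4·5.6·2) = 52.7029
r = Area/s = 52.7029/20 = 2.635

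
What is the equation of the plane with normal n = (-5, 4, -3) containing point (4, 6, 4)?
d = n·P = (-5)(4) + (4)(6) + (-3)(4) = -8
Plane: -5x + 4y - 3z = -8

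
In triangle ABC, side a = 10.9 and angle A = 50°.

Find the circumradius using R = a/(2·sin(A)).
R = a/(2·sin(A)) = 10.9/(2·sin(50°))
R = 10.9/(2·0.766044) = 10.9/1.532089 = 7.114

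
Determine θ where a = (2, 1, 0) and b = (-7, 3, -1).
a·b = -11, |a|² = 5, |b|² = 59
cos θ = -11/√295 ≈ -0.6404
θ ≈ 129.8°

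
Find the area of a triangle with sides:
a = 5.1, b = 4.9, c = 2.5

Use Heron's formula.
s = (a+b+c)/2 = (5.1+4.9+2.5)/2 = 6.25
A = √(s(s-a)(s-b)(s-c)) = √(6.25·1.15·1.35·3.75)
A = √36.3867 = 6.032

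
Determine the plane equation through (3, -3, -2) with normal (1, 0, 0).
d = n·P = (1)(3) + (0)(-3) + (0)(-2) = 3
Plane: x = 3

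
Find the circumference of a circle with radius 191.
Circumference = 2 * pi * r
Circumference = 2 * pi * 191
Circumference = 1200.09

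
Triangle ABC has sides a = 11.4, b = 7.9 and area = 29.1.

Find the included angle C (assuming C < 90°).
Area = ½ab·sin(C)  →  sin(C) = 2·Area/(ab)
sin(C) = 2·29.1/(11.4·7.9) = 0.646236
C = arcsin(0.646236) = 40.26°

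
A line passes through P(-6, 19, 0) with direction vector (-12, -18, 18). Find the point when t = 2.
P(2) = (-6 + (-12)(2), 19 + (-18)(2), 0 + 18(2)) = (-30, -17, 36)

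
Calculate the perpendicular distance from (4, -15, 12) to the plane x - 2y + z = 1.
d = |1(4) + (-2)(-15) + 1(12) - (1)| / √(1² + (-2)² + 1²) = 45/√6 = 18.37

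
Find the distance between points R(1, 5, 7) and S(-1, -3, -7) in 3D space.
d = √[(-2)² + (-8)² + (-14)²] = √264 = 16.25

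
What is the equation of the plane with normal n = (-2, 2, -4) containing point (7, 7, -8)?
d = n·P = (-2)(7) + (2)(7) + (-4)(-8) = 32
Plane: -2x + 2y - 4z = 32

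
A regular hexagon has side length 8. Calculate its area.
For a regular 6-gon with side length s = 8:
Apothem a = s / (2*tan(pi/6)) = 8 / (2*tan(pi/6)) ≈ 6.9282
Perimeter P = 6 * 8 = 48
Area = (1/2) * P * a = (1/2) * 48 * 6.9282 = 166.28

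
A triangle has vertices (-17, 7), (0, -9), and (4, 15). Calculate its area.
Using the coordinate formula: Area = (1/2)|x₁(y₂-y₃) + x₂(y₃-y₁) + x₃(y₁-y₂)|
Area = (1/2)|(-17)((-9)-15) + 0(15-7) + 4(7-(-9))|
Area = (1/2)|(-17)*(-24) + 0*8 + 4*16|
Area = (1/2)|408 + 0 + 64|
Area = (1/2)*472 = 236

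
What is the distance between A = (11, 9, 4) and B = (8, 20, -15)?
d = √[(-3)² + (11)² + (-19)²] = √491 = 22.16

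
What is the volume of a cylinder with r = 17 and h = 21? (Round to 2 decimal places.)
Volume = pi * r² * h
Volume = pi * 17² * 21
Volume = pi * 289 * 21
Volume = pi * 6069
Volume = 19066.33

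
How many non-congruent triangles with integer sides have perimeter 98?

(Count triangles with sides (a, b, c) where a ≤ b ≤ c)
With a ≤ b ≤ c and a + b + c = 98, the triangle inequality a + b > c gives c < 98/2, so c ≤ 48.
Iterate a from 1 to ⌊p/3⌋ = 32; for each a, b ranges from a to ⌊(p−a)/2⌋ with c = p − a − b, keeping only c ≥ b.
Triples: (2, 48, 48), (3, 47, 48), (4, 46, 48), …
Count = 200 triangles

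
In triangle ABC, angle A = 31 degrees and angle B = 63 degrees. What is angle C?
Sum of angles in a triangle = 180 degrees
Third angle = 180 - 31 - 63
Third angle = 86 degrees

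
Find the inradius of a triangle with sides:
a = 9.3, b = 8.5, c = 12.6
s = (a+b+c)/2 = (9.3+8.5+12.6)/2 = 15.2
Area = √(s(s-a)(s-b)(s-c)) = √(15.2·5.9·6.7·2.6) = 39.525
r = Area/s = 39.525/15.2 = 2.6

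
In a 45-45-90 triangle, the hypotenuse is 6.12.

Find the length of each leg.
In a 45-45-90 triangle, hypotenuse = leg·√2  →  leg = hypotenuse/√2
leg = 6.12/√2 = 4.327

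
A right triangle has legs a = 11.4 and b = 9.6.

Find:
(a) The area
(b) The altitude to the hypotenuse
(a) Area = ½ab = ½·11.4·9.6 = 54.72
(b) Hypotenuse c = √(11.4² + 9.6²) = √222.12 = 14.9037
    Area = ½·c·h_c  →  h_c = 2·Area/c = 2·54.72/14.9037 = 7.343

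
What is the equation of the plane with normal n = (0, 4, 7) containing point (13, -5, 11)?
d = n·P = (0)(13) + (4)(-5) + (7)(11) = 57
Plane: 4y + 7z = 57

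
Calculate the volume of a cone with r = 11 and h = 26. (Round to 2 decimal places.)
Volume = (1/3) * pi * r² * h
Volume = (1/3) * pi * 11² * 26
Volume = (1/3) * pi * 121 * 26
Volume = (1/3) * pi * 3146
Volume = 3294.48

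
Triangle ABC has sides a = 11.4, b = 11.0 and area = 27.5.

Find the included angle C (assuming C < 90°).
Area = ½ab·sin(C)  →  sin(C) = 2·Area/(ab)
sin(C) = 2·27.5/(11.4·11.0) = 0.438596
C = arcsin(0.438596) = 26.01°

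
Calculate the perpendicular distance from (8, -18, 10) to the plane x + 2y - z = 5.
d = |1(8) + 2(-18) + (-1)(10) - (5)| / √(1² + 2² + (-1)²) = 43/√6 = 17.55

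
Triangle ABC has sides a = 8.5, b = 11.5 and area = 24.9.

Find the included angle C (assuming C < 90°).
Area = ½ab·sin(C)  →  sin(C) = 2·Area/(ab)
sin(C) = 2·24.9/(8.5·11.5) = 0.509463
C = arcsin(0.509463) = 30.63°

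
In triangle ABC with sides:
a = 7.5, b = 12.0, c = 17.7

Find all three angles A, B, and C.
By the law of cosines:
cos(A) = (b² + c² - a²)/(2bc) = 0.944068  →  A = 19.25°
cos(B) = (a² + c² - b²)/(2ac) = 0.849492  →  B = 31.84°
cos(C) = (a² + b² - c²)/(2ab) = -0.628000  →  C = 128.9°
Check: A + B + C = 180.0° ✓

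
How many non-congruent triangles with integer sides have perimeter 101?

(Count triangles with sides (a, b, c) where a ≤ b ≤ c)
With a ≤ b ≤ c and a + b + c = 101, the triangle inequality a + b > c gives c < 101/2, so c ≤ 50.
Iterate a from 1 to ⌊p/3⌋ = 33; for each a, b ranges from a to ⌊(p−a)/2⌋ with c = p − a − b, keeping only c ≥ b.
Triples: (1, 50, 50), (2, 49, 50), (3, 48, 50), …
Count = 225 triangles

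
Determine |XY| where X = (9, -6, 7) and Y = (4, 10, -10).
d = √[(-5)² + (16)² + (-17)²] = √570 = 23.87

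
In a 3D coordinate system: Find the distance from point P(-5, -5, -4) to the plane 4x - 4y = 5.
d = |4(-5) + (-4)(-5) + 0(-4) - (5)| / √(4² + (-4)² + 0²) = 5/√32 = 0.8839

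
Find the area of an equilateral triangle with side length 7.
Area = (sqrt(3)/4) * s²
Area = (sqrt(3)/4) * 7²
Area = (sqrt(3)/4) * 49
Area = 21.22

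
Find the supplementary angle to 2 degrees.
Supplementary angles sum to 180 degrees.
Other angle = 180 - 2
Other angle = 178 degrees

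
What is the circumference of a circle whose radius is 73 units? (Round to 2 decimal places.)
Circumference = 2 * pi * r
Circumference = 2 * pi * 73
Circumference = 458.67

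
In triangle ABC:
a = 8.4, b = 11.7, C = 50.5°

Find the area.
Using A = ½ab·sin(C):
A = ½·8.4·11.7·sin(50.5°) = ½·98.28·0.771625 = 37.92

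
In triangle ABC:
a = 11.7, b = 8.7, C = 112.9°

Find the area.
Using A = ½ab·sin(C):
A = ½·11.7·8.7·sin(112.9°) = ½·101.79·0.921185 = 46.88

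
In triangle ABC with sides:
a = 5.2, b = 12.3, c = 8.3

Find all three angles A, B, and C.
By the law of cosines:
cos(A) = (b² + c² - a²)/(2bc) = 0.945930  →  A = 18.93°
cos(B) = (a² + c² - b²)/(2ac) = -0.641335  →  B = 129.9°
cos(C) = (a² + b² - c²)/(2ab) = 0.855535  →  C = 31.18°
Check: A + B + C = 180.0° ✓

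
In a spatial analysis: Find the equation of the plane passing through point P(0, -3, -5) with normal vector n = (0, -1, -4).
d = n·P = (0)(0) + (-1)(-3) + (-4)(-5) = 23
Plane: -y - 4z = 23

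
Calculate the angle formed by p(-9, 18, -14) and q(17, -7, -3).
p·q = -237, |p|² = 601, |q|² = 347
cos θ = -237/√208547 ≈ -0.519
θ ≈ 121.3°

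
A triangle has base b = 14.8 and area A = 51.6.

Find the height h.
A = ½bh  →  h = 2A/b
h = 2·51.6/14.8 = 6.973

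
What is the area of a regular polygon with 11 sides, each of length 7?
For a regular 11-gon with side length s = 7:
Apothem a = s / (2*tan(pi/11)) = 7 / (2*tan(pi/11)) ≈ 11.9199
Perimeter P = 11 * 7 = 77
Area = (1/2) * P * a = (1/2) * 77 * 11.9199 = 458.92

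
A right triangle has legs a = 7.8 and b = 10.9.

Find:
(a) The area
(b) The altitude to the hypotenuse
(a) Area = ½ab = ½·7.8·10.9 = 42.51
(b) Hypotenuse c = √(7.8² + 10.9²) = √179.65 = 13.4034
    Area = ½·c·h_c  →  h_c = 2·Area/c = 2·42.51/13.4034 = 6.343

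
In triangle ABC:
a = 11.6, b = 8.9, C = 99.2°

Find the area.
Using A = ½ab·sin(C):
A = ½·11.6·8.9·sin(99.2°) = ½·103.24·0.987136 = 50.96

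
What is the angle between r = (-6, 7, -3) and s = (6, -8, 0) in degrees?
r·s = -92, |r|² = 94, |s|² = 100
cos θ = -92/√9400 ≈ -0.9489
θ ≈ 161.6°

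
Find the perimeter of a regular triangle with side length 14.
Perimeter = number of sides * side length
Perimeter = 3 * 14
Perimeter = 42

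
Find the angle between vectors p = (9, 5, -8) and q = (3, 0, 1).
p·q = 19, |p|² = 170, |q|² = 10
cos θ = 19/√1700 ≈ 0.4608
θ ≈ 62.56°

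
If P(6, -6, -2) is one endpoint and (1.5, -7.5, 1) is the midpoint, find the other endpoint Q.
Q = (2×1.5 - 6, 2×(-7.5) - (-6), 2×1 - (-2)) = (-3, -9, 4)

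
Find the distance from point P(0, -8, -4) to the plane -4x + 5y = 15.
d = |(-4)(0) + 5(-8) + 0(-4) - (15)| / √((-4)² + 5² + 0²) = 55/√41 = 8.59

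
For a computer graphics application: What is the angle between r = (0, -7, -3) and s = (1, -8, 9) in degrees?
r·s = 29, |r|² = 58, |s|² = 146
cos θ = 29/√8468 ≈ 0.3151
θ ≈ 71.63°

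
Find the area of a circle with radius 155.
Area = pi * r²
Area = pi * 155²
Area = pi * 24025
Area = 75476.76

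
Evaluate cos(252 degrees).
cos(252 degrees) = -0.309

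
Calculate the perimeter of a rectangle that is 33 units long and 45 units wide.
Perimeter = 2 * (length + width)
Perimeter = 2 * (33 + 45)
Perimeter = 2 * 78
Perimeter = 156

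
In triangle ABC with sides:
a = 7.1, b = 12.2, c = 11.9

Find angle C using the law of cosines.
cos(C) = (a² + b² - c²)/(2ab)
cos(C) = (7.1² + 12.2² - 11.9²)/(2·7.1·12.2) = 57.64/173.24 = 0.332718
C = arccos(0.332718) = 70.57°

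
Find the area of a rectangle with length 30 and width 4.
Area = length * width
Area = 30 * 4
Area = 120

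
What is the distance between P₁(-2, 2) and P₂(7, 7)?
Using the distance formula: d = sqrt((x₂-x₁)² + (y₂-y₁)²)
dx = 7 - (-2) = 9
dy = 7 - 2 = 5
d = sqrt(9² + 5²) = sqrt(81 + 25) = sqrt(106) = 10.30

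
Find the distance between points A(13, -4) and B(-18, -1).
Using the distance formula: d = sqrt((x₂-x₁)² + (y₂-y₁)²)
dx = (-18) - 13 = -31
dy = (-1) - (-4) = 3
d = sqrt((-31)² + 3²) = sqrt(961 + 9) = sqrt(970) = 31.14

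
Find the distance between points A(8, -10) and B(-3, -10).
Using the distance formula: d = sqrt((x₂-x₁)² + (y₂-y₁)²)
dx = (-3) - 8 = -11
dy = (-10) - (-10) = 0
d = sqrt((-11)² + 0²) = sqrt(121 + 0) = sqrt(121) = 11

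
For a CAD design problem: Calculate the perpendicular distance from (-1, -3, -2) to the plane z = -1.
d = |0(-1) + 0(-3) + 1(-2) - (-1)| / √(0² + 0² + 1²) = 1/√1 = 1.0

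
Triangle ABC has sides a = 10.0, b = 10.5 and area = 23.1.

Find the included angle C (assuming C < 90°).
Area = ½ab·sin(C)  →  sin(C) = 2·Area/(ab)
sin(C) = 2·23.1/(10.0·10.5) = 0.440000
C = arcsin(0.440000) = 26.1°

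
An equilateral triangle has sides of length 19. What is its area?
Area = (sqrt(3)/4) * s²
Area = (sqrt(3)/4) * 19²
Area = (sqrt(3)/4) * 361
Area = 156.32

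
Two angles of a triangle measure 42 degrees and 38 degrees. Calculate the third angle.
Sum of angles in a triangle = 180 degrees
Third angle = 180 - 42 - 38
Third angle = 100 degrees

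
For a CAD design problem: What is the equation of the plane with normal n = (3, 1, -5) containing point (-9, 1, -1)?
d = n·P = (3)(-9) + (1)(1) + (-5)(-1) = -21
Plane: 3x + y - 5z = -21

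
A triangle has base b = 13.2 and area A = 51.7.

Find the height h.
A = ½bh  →  h = 2A/b
h = 2·51.7/13.2 = 7.833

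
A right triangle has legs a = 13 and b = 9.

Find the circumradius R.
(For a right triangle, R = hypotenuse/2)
Hypotenuse c = √(13² + 9²) = √250 = 15.8114
R = c/2 = 7.906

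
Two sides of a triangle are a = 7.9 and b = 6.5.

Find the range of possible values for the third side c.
By the triangle inequality: |a - b| < c < a + b
|7.9 - 6.5| < c < 7.9 + 6.5
1.4 < c < 14.4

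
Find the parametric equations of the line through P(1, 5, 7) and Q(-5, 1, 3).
Direction vector d = Q - P = (-6, -4, -4)
x = 1 - 6t, y = 5 - 4t, z = 7 - 4t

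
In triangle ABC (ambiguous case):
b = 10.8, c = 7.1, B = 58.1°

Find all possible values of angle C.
sin(C)/c = sin(B)/b  →  sin(C) = c·sin(B)/b = 7.1·sin(58.1°)/10.8 = 0.558120
C₁ = arcsin(0.558120) = 33.93°,  C₂ = 180° - C₁ = 146.07°
Check C₂: A = 180° - 58.1° - 146.07° = -24.17° ≤ 0, rejected
C = 33.93° (one solution)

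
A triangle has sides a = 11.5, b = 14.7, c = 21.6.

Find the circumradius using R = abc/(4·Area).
s = (a+b+c)/2 = 23.9
Area = √(s(s-a)(s-b)(s-c)) = √(23.9·12.4·9.2·2.3) = 79.1895
R = abc/(4·Area) = (11.5·14.7·21.6)/(4·79.1895) = 3651.48/316.758 = 11.53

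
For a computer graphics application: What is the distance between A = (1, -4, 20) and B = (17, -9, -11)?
d = √[(16)² + (-5)² + (-31)²] = √1242 = 35.24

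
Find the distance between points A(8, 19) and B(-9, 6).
Using the distance formula: d = sqrt((x₂-x₁)² + (y₂-y₁)²)
dx = (-9) - 8 = -17
dy = 6 - 19 = -13
d = sqrt((-17)² + (-13)²) = sqrt(289 + 169) = sqrt(458) = 21.40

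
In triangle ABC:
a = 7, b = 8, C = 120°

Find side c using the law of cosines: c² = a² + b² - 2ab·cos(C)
c² = 7² + 8² - 2·7·8·cos(120°)
c² = 49 + 64 - 112·-0.5000 = 169
c = √169 = 13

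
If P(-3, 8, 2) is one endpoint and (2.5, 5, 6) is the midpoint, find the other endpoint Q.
Q = (2×2.5 - (-3), 2×5 - 8, 2×6 - 2) = (8, 2, 10)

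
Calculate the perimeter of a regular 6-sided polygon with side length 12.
Perimeter = number of sides * side length
Perimeter = 6 * 12
Perimeter = 72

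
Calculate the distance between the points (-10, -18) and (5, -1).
Using the distance formula: d = sqrt((x₂-x₁)² + (y₂-y₁)²)
dx = 5 - (-10) = 15
dy = (-1) - (-18) = 17
d = sqrt(15² + 17²) = sqrt(225 + 289) = sqrt(514) = 22.67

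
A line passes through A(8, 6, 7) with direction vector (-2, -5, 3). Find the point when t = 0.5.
P(0.5) = (8 + (-2)(0.5), 6 + (-5)(0.5), 7 + 3(0.5)) = (7, 3.5, 8.5)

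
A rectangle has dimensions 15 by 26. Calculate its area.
Area = length * width
Area = 15 * 26
Area = 390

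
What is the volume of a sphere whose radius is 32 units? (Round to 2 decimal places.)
Volume = (4/3) * pi * r³
Volume = (4/3) * pi * 32³
Volume = (4/3) * pi * 32768
Volume = 137258.28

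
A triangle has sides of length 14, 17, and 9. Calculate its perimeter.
Perimeter = sum of all sides
Perimeter = 14 + 17 + 9
Perimeter = 40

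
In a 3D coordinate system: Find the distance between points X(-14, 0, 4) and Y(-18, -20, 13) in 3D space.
d = √[(-4)² + (-20)² + (9)²] = √497 = 22.29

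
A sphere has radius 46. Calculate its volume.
Volume = (4/3) * pi * r³
Volume = (4/3) * pi * 46³
Volume = (4/3) * pi * 97336
Volume = 407720.08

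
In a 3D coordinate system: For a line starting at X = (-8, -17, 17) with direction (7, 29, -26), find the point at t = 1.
P(1) = (-8 + 7(1), -17 + 29(1), 17 + (-26)(1)) = (-1, 12, -9)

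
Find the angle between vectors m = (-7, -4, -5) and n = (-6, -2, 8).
m·n = 10, |m|² = 90, |n|² = 104
cos θ = 10/√9360 ≈ 0.1034
θ ≈ 84.07°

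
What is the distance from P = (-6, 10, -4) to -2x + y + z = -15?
d = |(-2)(-6) + 1(10) + 1(-4) - (-15)| / √((-2)² + 1² + 1²) = 33/√6 = 13.47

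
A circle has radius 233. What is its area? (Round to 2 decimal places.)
Area = pi * r²
Area = pi * 233²
Area = pi * 54289
Area = 170553.92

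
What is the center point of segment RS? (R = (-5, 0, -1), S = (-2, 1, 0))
Midpoint = ((-5-2)/2, (0+1)/2, (-1+0)/2) = (-3.5, 0.5, -0.5)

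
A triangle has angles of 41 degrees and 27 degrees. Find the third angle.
Sum of angles in a triangle = 180 degrees
Third angle = 180 - 41 - 27
Third angle = 112 degrees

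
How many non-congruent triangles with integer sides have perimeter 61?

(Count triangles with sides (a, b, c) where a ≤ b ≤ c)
With a ≤ b ≤ c and a + b + c = 61, the triangle inequality a + b > c gives c < 61/2, so c ≤ 30.
Iterate a from 1 to ⌊p/3⌋ = 20; for each a, b ranges from a to ⌊(p−a)/2⌋ with c = p − a − b, keeping only c ≥ b.
Triples: (1, 30, 30), (2, 29, 30), (3, 28, 30), …
Count = 85 triangles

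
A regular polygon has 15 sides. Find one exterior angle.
Exterior angle of a regular n-gon = 360/n
Exterior angle = 360/15
Exterior angle = 24 degrees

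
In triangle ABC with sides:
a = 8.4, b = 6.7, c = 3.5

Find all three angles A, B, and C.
By the law of cosines:
cos(A) = (b² + c² - a²)/(2bc) = -0.286141  →  A = 106.6°
cos(B) = (a² + c² - b²)/(2ac) = 0.644898  →  B = 49.84°
cos(C) = (a² + b² - c²)/(2ab) = 0.916844  →  C = 23.53°
Check: A + B + C = 180.0° ✓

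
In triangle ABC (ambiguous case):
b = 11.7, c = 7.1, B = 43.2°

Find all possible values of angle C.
sin(C)/c = sin(B)/b  →  sin(C) = c·sin(B)/b = 7.1·sin(43.2°)/11.7 = 0.415409
C₁ = arcsin(0.415409) = 24.55°,  C₂ = 180° - C₁ = 155.45°
Check C₂: A = 180° - 43.2° - 155.45° = -18.65° ≤ 0, rejected
C = 24.55° (one solution)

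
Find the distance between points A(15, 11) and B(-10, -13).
Using the distance formula: d = sqrt((x₂-x₁)² + (y₂-y₁)²)
dx = (-10) - 15 = -25
dy = (-13) - 11 = -24
d = sqrt((-25)² + (-24)²) = sqrt(625 + 576) = sqrt(1201) = 34.66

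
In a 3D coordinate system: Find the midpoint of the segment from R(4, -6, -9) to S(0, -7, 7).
Midpoint = ((4+0)/2, (-6-7)/2, (-9+7)/2) = (2, -6.5, -1)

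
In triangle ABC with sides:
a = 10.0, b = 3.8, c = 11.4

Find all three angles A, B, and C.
By the law of cosines:
cos(A) = (b² + c² - a²)/(2bc) = 0.512465  →  A = 59.17°
cos(B) = (a² + c² - b²)/(2ac) = 0.945263  →  B = 19.04°
cos(C) = (a² + b² - c²)/(2ab) = -0.204211  →  C = 101.8°
Check: A + B + C = 180.0° ✓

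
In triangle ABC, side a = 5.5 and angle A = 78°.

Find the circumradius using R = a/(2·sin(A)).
R = a/(2·sin(A)) = 5.5/(2·sin(78°))
R = 5.5/(2·0.978148) = 5.5/1.956295 = 2.811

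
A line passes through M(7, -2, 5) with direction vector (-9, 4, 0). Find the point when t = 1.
P(1) = (7 + (-9)(1), -2 + 4(1), 5 + 0(1)) = (-2, 2, 5)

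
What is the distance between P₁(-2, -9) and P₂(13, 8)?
Using the distance formula: d = sqrt((x₂-x₁)² + (y₂-y₁)²)
dx = 13 - (-2) = 15
dy = 8 - (-9) = 17
d = sqrt(15² + 17²) = sqrt(225 + 289) = sqrt(514) = 22.67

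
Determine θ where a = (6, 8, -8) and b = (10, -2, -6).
a·b = 92, |a|² = 164, |b|² = 140
cos θ = 92/√22960 ≈ 0.6072
θ ≈ 52.62°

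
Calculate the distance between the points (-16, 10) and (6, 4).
Using the distance formula: d = sqrt((x₂-x₁)² + (y₂-y₁)²)
dx = 6 - (-16) = 22
dy = 4 - 10 = -6
d = sqrt(22² + (-6)²) = sqrt(484 + 36) = sqrt(520) = 22.80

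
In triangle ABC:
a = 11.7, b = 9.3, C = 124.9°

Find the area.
Using A = ½ab·sin(C):
A = ½·11.7·9.3·sin(124.9°) = ½·108.81·0.820152 = 44.62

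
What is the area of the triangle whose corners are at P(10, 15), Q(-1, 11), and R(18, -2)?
Using the coordinate formula: Area = (1/2)|x₁(y₂-y₃) + x₂(y₃-y₁) + x₃(y₁-y₂)|
Area = (1/2)|10(11-(-2)) + (-1)((-2)-15) + 18(15-11)|
Area = (1/2)|10*13 + (-1)*(-17) + 18*4|
Area = (1/2)|130 + 17 + 72|
Area = (1/2)*219 = 109.50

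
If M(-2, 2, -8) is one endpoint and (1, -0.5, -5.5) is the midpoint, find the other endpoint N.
N = (2×1 - (-2), 2×(-0.5) - 2, 2×(-5.5) - (-8)) = (4, -3, -3)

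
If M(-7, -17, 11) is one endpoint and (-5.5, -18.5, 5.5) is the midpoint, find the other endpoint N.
N = (2×(-5.5) - (-7), 2×(-18.5) - (-17), 2×5.5 - 11) = (-4, -20, 0)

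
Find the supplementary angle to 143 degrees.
Supplementary angles sum to 180 degrees.
Other angle = 180 - 143
Other angle = 37 degrees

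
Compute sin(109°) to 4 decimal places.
sin(109 degrees) = 0.9455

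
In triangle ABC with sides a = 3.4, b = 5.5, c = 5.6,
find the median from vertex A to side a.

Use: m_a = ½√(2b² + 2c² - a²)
m_a = ½√(2·5.5² + 2·5.6² - 3.4²)
m_a = ½√(60.5 + 62.72 - 11.56) = ½√111.66 = 5.283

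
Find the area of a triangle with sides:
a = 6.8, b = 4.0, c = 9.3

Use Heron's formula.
s = (a+b+c)/2 = (6.8+4.0+9.3)/2 = 10.05
A = √(s(s-a)(s-b)(s-c)) = √(10.05·3.25·6.05·0.75)
A = √148.206 = 12.17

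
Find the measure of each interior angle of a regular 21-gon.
Interior angle of a regular n-gon = (n-2)*180/n
Interior angle = (21-2)*180/21
Interior angle = 19*180/21
Interior angle = 3420/21
Interior angle = 162.86 degrees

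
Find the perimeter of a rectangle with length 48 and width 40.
Perimeter = 2 * (length + width)
Perimeter = 2 * (48 + 40)
Perimeter = 2 * 88
Perimeter = 176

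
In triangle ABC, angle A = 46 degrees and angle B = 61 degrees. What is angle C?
Sum of angles in a triangle = 180 degrees
Third angle = 180 - 46 - 61
Third angle = 73 degrees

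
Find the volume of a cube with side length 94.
Volume = s³
Volume = 94³
Volume = 830584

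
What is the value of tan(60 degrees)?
tan(60 degrees) = sqrt(3)
Decimal approximation: 1.7321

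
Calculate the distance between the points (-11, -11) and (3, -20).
Using the distance formula: d = sqrt((x₂-x₁)² + (y₂-y₁)²)
dx = 3 - (-11) = 14
dy = (-20) - (-11) = -9
d = sqrt(14² + (-9)²) = sqrt(196 + 81) = sqrt(277) = 16.64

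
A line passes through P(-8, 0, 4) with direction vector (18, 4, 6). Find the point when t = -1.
P(-1) = (-8 + 18(-1), 0 + 4(-1), 4 + 6(-1)) = (-26, -4, -2)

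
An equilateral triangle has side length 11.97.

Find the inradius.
For an equilateral triangle, r = s/(2√3) where s is the side.
r = 11.97/(2√3) = 11.97/3.464102 = 3.455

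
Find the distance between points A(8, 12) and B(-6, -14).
Using the distance formula: d = sqrt((x₂-x₁)² + (y₂-y₁)²)
dx = (-6) - 8 = -14
dy = (-14) - 12 = -26
d = sqrt((-14)² + (-26)²) = sqrt(196 + 676) = sqrt(872) = 29.53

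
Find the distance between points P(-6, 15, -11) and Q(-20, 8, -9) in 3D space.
d = √[(-14)² + (-7)² + (2)²] = √249 = 15.78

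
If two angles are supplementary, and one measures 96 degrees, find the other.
Supplementary angles sum to 180 degrees.
Other angle = 180 - 96
Other angle = 84 degrees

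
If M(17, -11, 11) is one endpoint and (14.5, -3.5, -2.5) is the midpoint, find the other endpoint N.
N = (2×14.5 - 17, 2×(-3.5) - (-11), 2×(-2.5) - 11) = (12, 4, -16)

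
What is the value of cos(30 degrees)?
cos(30 degrees) = sqrt(3)/2
Decimal approximation: 0.866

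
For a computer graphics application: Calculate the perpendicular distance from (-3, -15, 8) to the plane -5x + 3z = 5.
d = |(-5)(-3) + 0(-15) + 3(8) - (5)| / √((-5)² + 0² + 3²) = 34/√34 = 5.831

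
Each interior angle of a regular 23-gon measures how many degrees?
Interior angle of a regular n-gon = (n-2)*180/n
Interior angle = (23-2)*180/23
Interior angle = 21*180/23
Interior angle = 3780/23
Interior angle = 164.35 degrees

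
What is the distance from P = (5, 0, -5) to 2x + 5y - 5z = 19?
d = |2(5) + 5(0) + (-5)(-5) - (19)| / √(2² + 5² + (-5)²) = 16/√54 = 2.177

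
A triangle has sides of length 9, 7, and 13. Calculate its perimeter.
Perimeter = sum of all sides
Perimeter = 9 + 7 + 13
Perimeter = 29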